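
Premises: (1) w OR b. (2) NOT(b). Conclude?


Disjunctive syllogism: from (P ∨ Q) and ¬P, infer Q.
One disjunct, 'b', is ruled out; the other must hold.

w


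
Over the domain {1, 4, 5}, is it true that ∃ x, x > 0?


Evaluate the predicate on each element: 1:T, 4:T, 5:T.
Witness x = 1 satisfies the predicate.

T


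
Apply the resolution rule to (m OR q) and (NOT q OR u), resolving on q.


The clauses contain complementary literals q and NOTq.
Resolution eliminates this pair and disjoins the remaining literals (merging duplicates).

(m OR u)


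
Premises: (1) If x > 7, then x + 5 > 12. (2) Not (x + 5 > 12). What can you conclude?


Modus tollens: from (P → Q) and ¬Q, infer ¬P.
Q = 'x + 5 > 12' is denied; since P → Q, P must also fail.

Not (x > 7).


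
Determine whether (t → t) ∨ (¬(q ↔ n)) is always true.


Build the truth table over {n, q, t}:
n | q | t | φ
-------------
F | F | F | T
T | F | F | T
F | T | F | T
T | T | F | T
F | F | T | T
T | F | T | T
F | T | T | T
T | T | T | T
Every row evaluates to true.

Yes, it is a tautology.


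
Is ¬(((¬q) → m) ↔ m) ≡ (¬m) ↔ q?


Compare truth tables:
m | q | φ | ψ
-------------
F | F | F | F
T | F | F | T
F | T | T | T
T | T | F | F
They differ at row 2 (m=T, q=F): φ=F but ψ=T.

No, they are not logically equivalent.


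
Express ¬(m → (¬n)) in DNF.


Step 1: Rewrite implication then negate: ¬(¬m ∨ (¬n)) = m ∧ ¬(¬n).
Step 2: Eliminate any double negations (¬¬X = X).

m ∧ n


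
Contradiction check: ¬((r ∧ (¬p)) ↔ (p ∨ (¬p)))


Truth table over {p, r}:
p | r | φ
---------
F | F | T
T | F | T
F | T | F
T | T | T
Satisfying assignment at row 1: p=F, r=F gives T.

No, it is not a contradiction.


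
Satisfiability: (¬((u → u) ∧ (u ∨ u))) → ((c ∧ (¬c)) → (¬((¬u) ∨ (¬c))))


Search for a satisfying assignment over {c, u}.
Try c=F, u=F: the formula evaluates to T.
A satisfying assignment exists.

Satisfiable.


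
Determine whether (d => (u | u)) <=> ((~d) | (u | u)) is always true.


Build the truth table over {d, u}:
d | u | φ
---------
False | False | True
True | False | True
False | True | True
True | True | True
Every row evaluates to true.

Yes, it is a tautology.


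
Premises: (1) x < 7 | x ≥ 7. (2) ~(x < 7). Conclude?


Disjunctive syllogism: from (P ∨ Q) and ¬P, infer Q.
One disjunct, 'x < 7', is ruled out; the other must hold.

x ≥ 7


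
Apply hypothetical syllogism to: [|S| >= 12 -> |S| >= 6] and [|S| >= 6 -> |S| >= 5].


Hypothetical syllogism: from (P → Q) and (Q → R), infer (P → R).
Chain the two implications through the shared middle term '|S| >= 6'.

|S| >= 12 -> |S| >= 5


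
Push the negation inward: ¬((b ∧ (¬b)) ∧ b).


De Morgan: the negation of a conjunction is the disjunction of the negations.
Distribute ¬ across ∧, flipping it to ∨, and negate each literal.

((¬b) ∨ b) ∨ (¬b)


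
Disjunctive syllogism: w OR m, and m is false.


Disjunctive syllogism: from (P ∨ Q) and ¬P, infer Q.
One disjunct, 'm', is ruled out; the other must hold.

w


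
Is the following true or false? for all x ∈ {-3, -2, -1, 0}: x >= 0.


Evaluate the predicate on each element: -3:F, -2:F, -1:F, 0:T.
Counterexample x = -3 fails the predicate.

F


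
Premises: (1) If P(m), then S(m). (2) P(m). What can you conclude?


Modus ponens: from (P → Q) and P, infer Q.
P = 'P(m)' is asserted, and P → Q holds, so Q follows.

S(m).


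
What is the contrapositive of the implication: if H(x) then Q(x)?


The contrapositive of (P → Q) is (¬Q → ¬P); it is logically equivalent to the original.
Here P = 'H(x)' and Q = 'Q(x)'.

If not (Q(x)), then not (H(x)).


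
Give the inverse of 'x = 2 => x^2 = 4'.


The inverse of (P → Q) is (¬P → ¬Q). It is equivalent to the converse, not to the original.
Here P = 'x = 2' and Q = 'x^2 = 4'.

If not (x = 2), then not (x^2 = 4).


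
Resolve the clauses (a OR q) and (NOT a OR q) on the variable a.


The clauses contain complementary literals a and NOTa.
Resolution eliminates this pair and disjoins the remaining literals (merging duplicates).

q


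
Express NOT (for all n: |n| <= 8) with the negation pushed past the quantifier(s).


¬(for all x: φ) = there exists x: ¬φ, and ¬(there exists x: φ) = for all x: ¬φ.
Apply to the universal statement.

there exists n: NOT(|n| <= 8)


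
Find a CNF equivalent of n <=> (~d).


Step 1: Rewrite n ↔ (¬d) as (n → (¬d)) ∧ ((¬d) → n).
Step 2: Rewrite each implication as a disjunction.
Step 3: Eliminate any double negations (¬¬X = X).

((~n) | (~d)) & (d | n)


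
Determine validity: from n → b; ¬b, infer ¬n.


This matches the form of modus tollens: the conclusion follows in every model of the premises.

Valid.


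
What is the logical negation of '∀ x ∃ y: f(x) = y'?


Negation flips each quantifier (∀↔∃) and negates the inner predicate.
¬(∀ x ∃ y: φ) = ∃ x ∀ y: ¬φ.

∃ x ∀ y: ¬(f(x) = y)


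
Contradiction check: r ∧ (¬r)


Truth table over {r}:
r | φ
-----
F | F
T | F
Every row is false.

Yes, it is a contradiction.


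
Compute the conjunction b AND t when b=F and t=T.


Conjunction is true only when both operands are true.
Substitute: b=F, t=T.
F AND T evaluates to F.

F


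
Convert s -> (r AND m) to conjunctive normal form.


Step 1: Rewrite s → (r ∧ m) as ¬s ∨ (r ∧ m).
Step 2: Distribute ∨ over ∧.

((NOT s) OR r) AND ((NOT s) OR m)


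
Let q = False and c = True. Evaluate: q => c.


Implication is false only when antecedent is true and consequent is false.
Substitute: q=False, c=True.
False => True evaluates to True.

True


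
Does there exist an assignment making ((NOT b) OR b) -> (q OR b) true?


Search for a satisfying assignment over {b, q}.
Try b=T, q=F: the formula evaluates to T.
A satisfying assignment exists.

Satisfiable.


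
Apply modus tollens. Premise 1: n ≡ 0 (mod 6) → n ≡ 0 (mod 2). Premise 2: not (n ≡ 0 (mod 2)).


Modus tollens: from (P → Q) and ¬Q, infer ¬P.
Q = 'n ≡ 0 (mod 2)' is denied; since P → Q, P must also fail.

Not (n ≡ 0 (mod 6)).


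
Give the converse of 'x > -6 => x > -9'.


The converse of (P → Q) is (Q → P). It is not in general equivalent to the original.
Here P = 'x > -6' and Q = 'x > -9'.

If x > -9, then x > -6.


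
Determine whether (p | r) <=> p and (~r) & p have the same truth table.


Compare truth tables:
p | r | φ | ψ
-------------
False | False | True | False
True | False | True | True
False | True | False | False
True | True | True | False
They differ at row 1 (p=False, r=False): φ=True but ψ=False.

No, they are not logically equivalent.


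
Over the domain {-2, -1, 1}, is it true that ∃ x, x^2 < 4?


Evaluate the predicate on each element: -2:F, -1:T, 1:T.
Witness x = -1 satisfies the predicate.

T


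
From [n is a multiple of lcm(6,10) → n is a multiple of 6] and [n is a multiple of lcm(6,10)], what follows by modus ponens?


Modus ponens: from (P → Q) and P, infer Q.
P = 'n is a multiple of lcm(6,10)' is asserted, and P → Q holds, so Q follows.

n is a multiple of 6.


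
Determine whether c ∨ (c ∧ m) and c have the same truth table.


Compare truth tables:
c | m | φ | ψ
-------------
F | F | F | F
T | F | T | T
F | T | F | F
T | T | T | T
The columns φ and ψ agree on every row.

Yes, they are logically equivalent.


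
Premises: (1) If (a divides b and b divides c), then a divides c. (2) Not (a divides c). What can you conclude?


Modus tollens: from (P → Q) and ¬Q, infer ¬P.
Q = 'a divides c' is denied; since P → Q, P must also fail.

Not ((a divides b and b divides c)).


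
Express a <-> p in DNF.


Step 1: a ↔ p is true exactly when both agree: (a ∧ p) ∨ (¬a ∧ ¬p).

(a AND p) OR ((NOT a) AND (NOT p))


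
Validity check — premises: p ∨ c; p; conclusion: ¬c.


This is affirming a disjunct (fallacy). There exist truth assignments where the premises are all true but the conclusion is false.

Invalid.


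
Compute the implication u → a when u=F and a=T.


Implication is false only when antecedent is true and consequent is false.
Substitute: u=F, a=T.
F → T evaluates to T.

T


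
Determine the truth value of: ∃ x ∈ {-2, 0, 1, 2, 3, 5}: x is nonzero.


Evaluate the predicate on each element: -2:T, 0:F, 1:T, 2:T, 3:T, 5:T.
Witness x = -2 satisfies the predicate.

T


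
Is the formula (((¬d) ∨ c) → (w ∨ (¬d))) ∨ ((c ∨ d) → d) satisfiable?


Search for a satisfying assignment over {c, d, w}.
Try c=F, d=F, w=F: the formula evaluates to T.
A satisfying assignment exists.

Satisfiable.


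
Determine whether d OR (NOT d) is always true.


Build the truth table over {d}:
d | φ
-----
F | T
T | T
Every row evaluates to true.

Yes, it is a tautology.


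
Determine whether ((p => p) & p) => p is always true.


Build the truth table over {p}:
p | φ
-----
False | True
True | True
Every row evaluates to true.

Yes, it is a tautology.


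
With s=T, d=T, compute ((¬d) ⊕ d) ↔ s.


Substitute s=T, d=T:
¬d = F
(¬d) ⊕ d = F ⊕ T = T
((¬d) ⊕ d) ↔ s = T ↔ T = T

T


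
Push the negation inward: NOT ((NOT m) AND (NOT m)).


De Morgan: the negation of a conjunction is the disjunction of the negations.
Distribute NOT across AND, flipping it to OR, and negate each literal.

m OR m


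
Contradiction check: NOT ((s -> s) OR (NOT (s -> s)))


Truth table over {s}:
s | φ
-----
F | F
T | F
Every row is false.

Yes, it is a contradiction.


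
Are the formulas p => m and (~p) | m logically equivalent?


Compare truth tables:
m | p | φ | ψ
-------------
False | False | True | True
True | False | True | True
False | True | False | False
True | True | True | True
The columns φ and ψ agree on every row.

Yes, they are logically equivalent.


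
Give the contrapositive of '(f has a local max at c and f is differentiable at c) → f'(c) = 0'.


The contrapositive of (P → Q) is (¬Q → ¬P); it is logically equivalent to the original.
Here P = '(f has a local max at c and f is differentiable at c)' and Q = 'f'(c) = 0'.

If not (f'(c) = 0), then not ((f has a local max at c and f is differentiable at c)).


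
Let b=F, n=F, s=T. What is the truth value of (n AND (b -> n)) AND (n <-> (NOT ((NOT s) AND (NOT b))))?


Substitute b=F, n=F, s=T:
b -> n = F -> F = T
n AND (b -> n) = F AND T = F
NOT s = F
NOT b = T
(NOT s) AND (NOT b) = F AND T = F
NOT ((NOT s) AND (NOT b)) = T
n <-> (NOT ((NOT s) AND (NOT b))) = F <-> T = F
(n AND (b -> n)) AND (n <-> (NOT ((NOT s) AND (NOT b)))) = F AND F = F

F


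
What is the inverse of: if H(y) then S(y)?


The inverse of (P → Q) is (¬P → ¬Q). It is equivalent to the converse, not to the original.
Here P = 'H(y)' and Q = 'S(y)'.

If not (H(y)), then not (S(y)).


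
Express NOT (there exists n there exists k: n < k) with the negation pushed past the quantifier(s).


Negation flips each quantifier (∀↔∃) and negates the inner predicate.
¬(there exists n there exists k: φ) = for all n for all k: ¬φ.

for all n for all k: NOT(n < k)


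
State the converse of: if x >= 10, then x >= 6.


The converse of (P → Q) is (Q → P). It is not in general equivalent to the original.
Here P = 'x >= 10' and Q = 'x >= 6'.

If x >= 6, then x >= 10.


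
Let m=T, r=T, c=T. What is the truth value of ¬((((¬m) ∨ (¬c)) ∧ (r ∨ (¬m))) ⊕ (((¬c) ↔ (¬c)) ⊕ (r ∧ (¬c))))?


Substitute m=T, r=T, c=T:
… (earlier sub-steps elided)
r ∨ (¬m) = T ∨ F = T
((¬m) ∨ (¬c)) ∧ (r ∨ (¬m)) = F ∧ T = F
¬c = F
¬c = F
(¬c) ↔ (¬c) = F ↔ F = T
¬c = F
r ∧ (¬c) = T ∧ F = F
((¬c) ↔ (¬c)) ⊕ (r ∧ (¬c)) = T ⊕ F = T
(((¬m) ∨ (¬c)) ∧ (r ∨ (¬m))) ⊕ (((¬c) ↔ (¬c)) ⊕ (r ∧ (¬c))) = F ⊕ T = T
¬((((¬m) ∨ (¬c)) ∧ (r ∨ (¬m))) ⊕ (((¬c) ↔ (¬c)) ⊕ (r ∧ (¬c)))) = F

F


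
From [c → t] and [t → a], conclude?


Hypothetical syllogism: from (P → Q) and (Q → R), infer (P → R).
Chain the two implications through the shared middle term 't'.

c → a


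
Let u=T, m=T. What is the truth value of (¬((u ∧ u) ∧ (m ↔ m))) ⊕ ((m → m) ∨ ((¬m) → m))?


Substitute u=T, m=T:
u ∧ u = T ∧ T = T
m ↔ m = T ↔ T = T
(u ∧ u) ∧ (m ↔ m) = T ∧ T = T
¬((u ∧ u) ∧ (m ↔ m)) = F
m → m = T → T = T
¬m = F
(¬m) → m = F → T = T
(m → m) ∨ ((¬m) → m) = T ∨ T = T
(¬((u ∧ u) ∧ (m ↔ m))) ⊕ ((m → m) ∨ ((¬m) → m)) = F ⊕ T = T

T


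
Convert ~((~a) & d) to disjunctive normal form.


Step 1: Apply De Morgan: ¬((¬a) ∧ d) = ¬(¬a) ∨ ¬d.
Step 2: Eliminate any double negations (¬¬X = X).

a | (~d)


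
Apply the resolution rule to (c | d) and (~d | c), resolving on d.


The clauses contain complementary literals d and ~d.
Resolution eliminates this pair and disjoins the remaining literals (merging duplicates).

c


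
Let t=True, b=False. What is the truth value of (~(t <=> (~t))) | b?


Substitute t=True, b=False:
~t = False
t <=> (~t) = True <=> False = False
~(t <=> (~t)) = True
(~(t <=> (~t))) | b = True | False = True

True


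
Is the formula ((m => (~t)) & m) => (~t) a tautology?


Build the truth table over {m, t}:
m | t | φ
---------
False | False | True
True | False | True
False | True | True
True | True | True
Every row evaluates to true.

Yes, it is a tautology.


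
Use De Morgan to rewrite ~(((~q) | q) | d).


De Morgan: the negation of a disjunction is the conjunction of the negations.
Distribute ~ across |, flipping it to &, and negate each literal.

(q & (~q)) & (~d)


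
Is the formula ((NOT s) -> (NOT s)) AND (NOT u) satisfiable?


Search for a satisfying assignment over {s, u}.
Try s=F, u=F: the formula evaluates to T.
A satisfying assignment exists.

Satisfiable.


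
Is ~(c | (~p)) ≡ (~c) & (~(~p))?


Compare truth tables:
c | p | φ | ψ
-------------
False | False | False | False
True | False | False | False
False | True | True | True
True | True | False | False
The columns φ and ψ agree on every row.

Yes, they are logically equivalent.


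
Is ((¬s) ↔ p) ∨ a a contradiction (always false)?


Truth table over {a, p, s}:
a | p | s | φ
-------------
F | F | F | F
T | F | F | T
F | T | F | T
T | T | F | T
F | F | T | T
T | F | T | T
F | T | T | F
T | T | T | T
Satisfying assignment at row 2: a=T, p=F, s=F gives T.

No, it is not a contradiction.


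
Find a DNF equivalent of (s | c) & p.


Step 1: Distribute ∧ over ∨: (s ∨ c) ∧ p = (s ∧ p) ∨ (c ∧ p).

(s & p) | (c & p)


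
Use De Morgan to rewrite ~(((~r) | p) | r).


De Morgan: the negation of a disjunction is the conjunction of the negations.
Distribute ~ across |, flipping it to &, and negate each literal.

(r & (~p)) & (~r)


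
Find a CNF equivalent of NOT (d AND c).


Step 1: Apply De Morgan: ¬(d ∧ c) = ¬d ∨ ¬c.

(NOT d) OR (NOT c)


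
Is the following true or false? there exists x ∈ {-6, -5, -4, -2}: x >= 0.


Evaluate the predicate on each element: -6:F, -5:F, -4:F, -2:F.
No element satisfies the predicate.

F


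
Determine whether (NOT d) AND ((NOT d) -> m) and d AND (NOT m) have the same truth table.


Compare truth tables:
d | m | φ | ψ
-------------
F | F | F | F
T | F | F | T
F | T | T | F
T | T | F | F
They differ at row 2 (d=T, m=F): φ=F but ψ=T.

No, they are not logically equivalent.


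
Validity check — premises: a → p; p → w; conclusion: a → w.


This matches the form of hypothetical syllogism: the conclusion follows in every model of the premises.

Valid.


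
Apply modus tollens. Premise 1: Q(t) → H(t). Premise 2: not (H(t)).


Modus tollens: from (P → Q) and ¬Q, infer ¬P.
Q = 'H(t)' is denied; since P → Q, P must also fail.

Not (Q(t)).


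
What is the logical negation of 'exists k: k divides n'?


¬(forall x: φ) = exists x: ¬φ, and ¬(exists x: φ) = forall x: ¬φ.
Apply to the existential statement.

forall k: ~(k divides n)


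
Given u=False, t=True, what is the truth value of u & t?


Conjunction is true only when both operands are true.
Substitute: u=False, t=True.
False & True evaluates to False.

False


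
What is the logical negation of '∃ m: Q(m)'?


¬(∀ x: φ) = ∃ x: ¬φ, and ¬(∃ x: φ) = ∀ x: ¬φ.
Apply to the existential statement.

∀ m: ¬(Q(m))


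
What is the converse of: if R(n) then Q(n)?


The converse of (P → Q) is (Q → P). It is not in general equivalent to the original.
Here P = 'R(n)' and Q = 'Q(n)'.

If Q(n), then R(n).


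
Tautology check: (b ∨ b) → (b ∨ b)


Build the truth table over {b}:
b | φ
-----
F | T
T | T
Every row evaluates to true.

Yes, it is a tautology.


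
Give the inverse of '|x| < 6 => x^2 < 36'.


The inverse of (P → Q) is (¬P → ¬Q). It is equivalent to the converse, not to the original.
Here P = '|x| < 6' and Q = 'x^2 < 36'.

If not (|x| < 6), then not (x^2 < 36).


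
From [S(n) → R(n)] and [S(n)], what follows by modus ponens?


Modus ponens: from (P → Q) and P, infer Q.
P = 'S(n)' is asserted, and P → Q holds, so Q follows.

R(n).


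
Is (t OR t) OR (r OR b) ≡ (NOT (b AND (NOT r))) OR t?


Compare truth tables:
b | r | t | φ | ψ
-----------------
F | F | F | F | T
T | F | F | T | F
F | T | F | T | T
T | T | F | T | T
F | F | T | T | T
T | F | T | T | T
F | T | T | T | T
T | T | T | T | T
They differ at row 1 (b=F, r=F, t=F): φ=F but ψ=T.

No, they are not logically equivalent.


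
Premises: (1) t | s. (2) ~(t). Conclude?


Disjunctive syllogism: from (P ∨ Q) and ¬P, infer Q.
One disjunct, 't', is ruled out; the other must hold.

s


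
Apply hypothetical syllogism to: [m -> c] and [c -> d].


Hypothetical syllogism: from (P → Q) and (Q → R), infer (P → R).
Chain the two implications through the shared middle term 'c'.

m -> d


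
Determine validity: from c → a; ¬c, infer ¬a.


This is denying the antecedent (fallacy). There exist truth assignments where the premises are all true but the conclusion is false.

Invalid.


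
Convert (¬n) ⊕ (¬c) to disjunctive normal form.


Step 1: (¬n) ⊕ (¬c) is true exactly when they disagree: ((¬n) ∧ ¬(¬c)) ∨ (¬(¬n) ∧ (¬c)).
Step 2: Eliminate any double negations (¬¬X = X).

((¬n) ∧ c) ∨ (n ∧ (¬c))


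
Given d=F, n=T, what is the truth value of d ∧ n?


Conjunction is true only when both operands are true.
Substitute: d=F, n=T.
F ∧ T evaluates to F.

F


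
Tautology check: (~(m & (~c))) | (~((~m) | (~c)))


Build the truth table over {c, m}:
c | m | φ
---------
False | False | True
True | False | True
False | True | False
True | True | True
Counterexample at row 3: with c=False, m=True, the formula is False.

No, it is not a tautology.


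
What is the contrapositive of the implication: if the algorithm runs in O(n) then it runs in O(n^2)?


The contrapositive of (P → Q) is (¬Q → ¬P); it is logically equivalent to the original.
Here P = 'the algorithm runs in O(n)' and Q = 'it runs in O(n^2)'.

If not (it runs in O(n^2)), then not (the algorithm runs in O(n)).


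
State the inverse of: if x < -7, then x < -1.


The inverse of (P → Q) is (¬P → ¬Q). It is equivalent to the converse, not to the original.
Here P = 'x < -7' and Q = 'x < -1'.

If not (x < -7), then not (x < -1).


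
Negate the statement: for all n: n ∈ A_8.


¬(for all x: φ) = there exists x: ¬φ, and ¬(there exists x: φ) = for all x: ¬φ.
Apply to the universal statement.

there exists n: NOT(n ∈ A_8)


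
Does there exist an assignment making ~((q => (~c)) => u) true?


Search for a satisfying assignment over {c, q, u}.
Try c=False, q=False, u=False: the formula evaluates to True.
A satisfying assignment exists.

Satisfiable.


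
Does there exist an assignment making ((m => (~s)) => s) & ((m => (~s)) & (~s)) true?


Check all 4 assignments over {m, s}:
m | s | φ
---------
False | False | False
True | False | False
False | True | False
True | True | False
No assignment makes the formula true.

Unsatisfiable.


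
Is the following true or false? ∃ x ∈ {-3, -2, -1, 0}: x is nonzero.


Evaluate the predicate on each element: -3:T, -2:T, -1:T, 0:F.
Witness x = -3 satisfies the predicate.

T


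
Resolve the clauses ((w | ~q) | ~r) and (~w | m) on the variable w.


The clauses contain complementary literals w and ~w.
Resolution eliminates this pair and disjoins the remaining literals (merging duplicates).

((~q | ~r) | m)


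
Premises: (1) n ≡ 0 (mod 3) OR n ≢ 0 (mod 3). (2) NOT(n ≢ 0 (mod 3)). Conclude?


Disjunctive syllogism: from (P ∨ Q) and ¬P, infer Q.
One disjunct, 'n ≢ 0 (mod 3)', is ruled out; the other must hold.

n ≡ 0 (mod 3)


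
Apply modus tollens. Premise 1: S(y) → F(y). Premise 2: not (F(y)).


Modus tollens: from (P → Q) and ¬Q, infer ¬P.
Q = 'F(y)' is denied; since P → Q, P must also fail.

Not (S(y)).


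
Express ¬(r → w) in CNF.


Step 1: Rewrite r → w as ¬r ∨ w.
Step 2: Negate: ¬(¬r ∨ w) = r ∧ ¬w (De Morgan + double negation).

r ∧ (¬w)


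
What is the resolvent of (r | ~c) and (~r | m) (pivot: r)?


The clauses contain complementary literals r and ~r.
Resolution eliminates this pair and disjoins the remaining literals (merging duplicates).

(~c | m)


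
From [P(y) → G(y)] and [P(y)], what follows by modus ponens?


Modus ponens: from (P → Q) and P, infer Q.
P = 'P(y)' is asserted, and P → Q holds, so Q follows.

G(y).


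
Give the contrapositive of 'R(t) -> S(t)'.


The contrapositive of (P → Q) is (¬Q → ¬P); it is logically equivalent to the original.
Here P = 'R(t)' and Q = 'S(t)'.

If not (S(t)), then not (R(t)).


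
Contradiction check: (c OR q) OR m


Truth table over {c, m, q}:
c | m | q | φ
-------------
F | F | F | F
T | F | F | T
F | T | F | T
T | T | F | T
F | F | T | T
T | F | T | T
F | T | T | T
T | T | T | T
Satisfying assignment at row 2: c=T, m=F, q=F gives T.

No, it is not a contradiction.


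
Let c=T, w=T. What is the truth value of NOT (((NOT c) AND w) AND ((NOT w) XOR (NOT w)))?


Substitute c=T, w=T:
NOT c = F
(NOT c) AND w = F AND T = F
NOT w = F
NOT w = F
(NOT w) XOR (NOT w) = F XOR F = F
((NOT c) AND w) AND ((NOT w) XOR (NOT w)) = F AND F = F
NOT (((NOT c) AND w) AND ((NOT w) XOR (NOT w))) = T

T


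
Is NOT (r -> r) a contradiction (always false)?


Truth table over {r}:
r | φ
-----
F | F
T | F
Every row is false.

Yes, it is a contradiction.


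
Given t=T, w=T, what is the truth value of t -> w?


Implication is false only when antecedent is true and consequent is false.
Substitute: t=T, w=T.
T -> T evaluates to T.

T


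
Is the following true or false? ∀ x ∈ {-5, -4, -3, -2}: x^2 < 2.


Evaluate the predicate on each element: -5:F, -4:F, -3:F, -2:F.
Counterexample x = -5 fails the predicate.

F


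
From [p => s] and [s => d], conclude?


Hypothetical syllogism: from (P → Q) and (Q → R), infer (P → R).
Chain the two implications through the shared middle term 's'.

p => d


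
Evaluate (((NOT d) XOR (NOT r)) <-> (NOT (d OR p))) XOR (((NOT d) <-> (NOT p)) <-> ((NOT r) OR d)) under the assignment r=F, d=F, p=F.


Substitute r=F, d=F, p=F:
… (earlier sub-steps elided)
d OR p = F OR F = F
NOT (d OR p) = T
((NOT d) XOR (NOT r)) <-> (NOT (d OR p)) = F <-> T = F
NOT d = T
NOT p = T
(NOT d) <-> (NOT p) = T <-> T = T
NOT r = T
(NOT r) OR d = T OR F = T
((NOT d) <-> (NOT p)) <-> ((NOT r) OR d) = T <-> T = T
(((NOT d) XOR (NOT r)) <-> (NOT (d OR p))) XOR (((NOT d) <-> (NOT p)) <-> ((NOT r) OR d)) = F XOR T = T

T


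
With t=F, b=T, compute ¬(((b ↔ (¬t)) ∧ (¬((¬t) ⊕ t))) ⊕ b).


Substitute t=F, b=T:
¬t = T
b ↔ (¬t) = T ↔ T = T
¬t = T
(¬t) ⊕ t = T ⊕ F = T
¬((¬t) ⊕ t) = F
(b ↔ (¬t)) ∧ (¬((¬t) ⊕ t)) = T ∧ F = F
((b ↔ (¬t)) ∧ (¬((¬t) ⊕ t))) ⊕ b = F ⊕ T = T
¬(((b ↔ (¬t)) ∧ (¬((¬t) ⊕ t))) ⊕ b) = F

F


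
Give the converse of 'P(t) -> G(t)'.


The converse of (P → Q) is (Q → P). It is not in general equivalent to the original.
Here P = 'P(t)' and Q = 'G(t)'.

If G(t), then P(t).


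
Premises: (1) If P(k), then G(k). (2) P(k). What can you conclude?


Modus ponens: from (P → Q) and P, infer Q.
P = 'P(k)' is asserted, and P → Q holds, so Q follows.

G(k).


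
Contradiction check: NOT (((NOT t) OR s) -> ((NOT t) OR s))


Truth table over {s, t}:
s | t | φ
---------
F | F | F
T | F | F
F | T | F
T | T | F
Every row is false.

Yes, it is a contradiction.


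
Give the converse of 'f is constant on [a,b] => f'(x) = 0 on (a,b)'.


The converse of (P → Q) is (Q → P). It is not in general equivalent to the original.
Here P = 'f is constant on [a,b]' and Q = 'f'(x) = 0 on (a,b)'.

If f'(x) = 0 on (a,b), then f is constant on [a,b].


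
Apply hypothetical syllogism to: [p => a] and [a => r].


Hypothetical syllogism: from (P → Q) and (Q → R), infer (P → R).
Chain the two implications through the shared middle term 'a'.

p => r


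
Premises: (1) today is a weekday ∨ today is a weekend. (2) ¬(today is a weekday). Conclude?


Disjunctive syllogism: from (P ∨ Q) and ¬P, infer Q.
One disjunct, 'today is a weekday', is ruled out; the other must hold.

today is a weekend


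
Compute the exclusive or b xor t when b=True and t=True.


Exclusive or is true when exactly one operand is true.
Substitute: b=True, t=True.
True xor True evaluates to False.

False


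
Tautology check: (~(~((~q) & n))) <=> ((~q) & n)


Build the truth table over {n, q}:
n | q | φ
---------
False | False | True
True | False | True
False | True | True
True | True | True
Every row evaluates to true.

Yes, it is a tautology.


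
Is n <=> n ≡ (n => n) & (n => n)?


Compare truth tables:
n | φ | ψ
---------
False | True | True
True | True | True
The columns φ and ψ agree on every row.

Yes, they are logically equivalent.


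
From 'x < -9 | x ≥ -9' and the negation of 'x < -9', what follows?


Disjunctive syllogism: from (P ∨ Q) and ¬P, infer Q.
One disjunct, 'x < -9', is ruled out; the other must hold.

x ≥ -9


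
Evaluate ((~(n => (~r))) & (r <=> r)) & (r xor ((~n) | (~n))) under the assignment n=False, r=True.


Substitute n=False, r=True:
~r = False
n => (~r) = False => False = True
~(n => (~r)) = False
r <=> r = True <=> True = True
(~(n => (~r))) & (r <=> r) = False & True = False
~n = True
~n = True
(~n) | (~n) = True | True = True
r xor ((~n) | (~n)) = True xor True = False
((~(n => (~r))) & (r <=> r)) & (r xor ((~n) | (~n))) = False & False = False

False


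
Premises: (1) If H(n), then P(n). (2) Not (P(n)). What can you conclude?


Modus tollens: from (P → Q) and ¬Q, infer ¬P.
Q = 'P(n)' is denied; since P → Q, P must also fail.

Not (H(n)).


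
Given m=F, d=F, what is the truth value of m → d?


Implication is false only when antecedent is true and consequent is false.
Substitute: m=F, d=F.
F → F evaluates to T.

T


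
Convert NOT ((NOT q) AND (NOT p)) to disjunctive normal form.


Step 1: Apply De Morgan: ¬((¬q) ∧ (¬p)) = ¬(¬q) ∨ ¬(¬p).
Step 2: Eliminate any double negations (¬¬X = X).

q OR p


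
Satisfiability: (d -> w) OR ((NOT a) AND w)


Search for a satisfying assignment over {a, d, w}.
Try a=F, d=F, w=F: the formula evaluates to T.
A satisfying assignment exists.

Satisfiable.


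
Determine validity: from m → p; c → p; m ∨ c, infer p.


This matches the form of proof by cases: the conclusion follows in every model of the premises.

Valid.


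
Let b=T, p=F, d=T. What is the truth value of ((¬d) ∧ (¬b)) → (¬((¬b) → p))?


Substitute b=T, p=F, d=T:
¬d = F
¬b = F
(¬d) ∧ (¬b) = F ∧ F = F
¬b = F
(¬b) → p = F → F = T
¬((¬b) → p) = F
((¬d) ∧ (¬b)) → (¬((¬b) → p)) = F → F = T

T


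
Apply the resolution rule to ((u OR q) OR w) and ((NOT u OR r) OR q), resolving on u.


The clauses contain complementary literals u and NOTu.
Resolution eliminates this pair and disjoins the remaining literals (merging duplicates).

((w OR q) OR r)


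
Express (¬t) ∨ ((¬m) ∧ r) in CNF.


Step 1: Distribute ∨ over ∧: (¬t) ∨ ((¬m) ∧ r) = ((¬t) ∨ (¬m)) ∧ ((¬t) ∨ r).

((¬t) ∨ (¬m)) ∧ ((¬t) ∨ r)


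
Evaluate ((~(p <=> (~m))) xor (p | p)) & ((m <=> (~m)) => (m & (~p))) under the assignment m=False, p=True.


Substitute m=False, p=True:
… (earlier sub-steps elided)
p <=> (~m) = True <=> True = True
~(p <=> (~m)) = False
p | p = True | True = True
(~(p <=> (~m))) xor (p | p) = False xor True = True
~m = True
m <=> (~m) = False <=> True = False
~p = False
m & (~p) = False & False = False
(m <=> (~m)) => (m & (~p)) = False => False = True
((~(p <=> (~m))) xor (p | p)) & ((m <=> (~m)) => (m & (~p))) = True & True = True

True


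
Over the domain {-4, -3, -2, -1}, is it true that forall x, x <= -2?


Evaluate the predicate on each element: -4:True, -3:True, -2:True, -1:False.
Counterexample x = -1 fails the predicate.

False


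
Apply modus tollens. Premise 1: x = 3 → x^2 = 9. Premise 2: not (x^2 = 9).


Modus tollens: from (P → Q) and ¬Q, infer ¬P.
Q = 'x^2 = 9' is denied; since P → Q, P must also fail.

Not (x = 3).


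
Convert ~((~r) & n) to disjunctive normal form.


Step 1: Apply De Morgan: ¬((¬r) ∧ n) = ¬(¬r) ∨ ¬n.
Step 2: Eliminate any double negations (¬¬X = X).

r | (~n)


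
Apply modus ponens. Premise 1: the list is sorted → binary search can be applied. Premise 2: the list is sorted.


Modus ponens: from (P → Q) and P, infer Q.
P = 'the list is sorted' is asserted, and P → Q holds, so Q follows.

binary search can be applied.


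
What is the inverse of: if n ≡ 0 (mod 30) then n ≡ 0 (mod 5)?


The inverse of (P → Q) is (¬P → ¬Q). It is equivalent to the converse, not to the original.
Here P = 'n ≡ 0 (mod 30)' and Q = 'n ≡ 0 (mod 5)'.

If not (n ≡ 0 (mod 30)), then not (n ≡ 0 (mod 5)).


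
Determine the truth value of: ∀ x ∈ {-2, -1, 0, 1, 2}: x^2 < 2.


Evaluate the predicate on each element: -2:F, -1:T, 0:T, 1:T, 2:F.
Counterexample x = -2 fails the predicate.

F


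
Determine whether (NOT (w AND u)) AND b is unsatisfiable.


Truth table over {b, u, w}:
b | u | w | φ
-------------
F | F | F | F
T | F | F | T
F | T | F | F
T | T | F | T
F | F | T | F
T | F | T | T
F | T | T | F
T | T | T | F
Satisfying assignment at row 2: b=T, u=F, w=F gives T.

No, it is not a contradiction.


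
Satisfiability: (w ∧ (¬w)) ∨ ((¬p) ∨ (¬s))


Search for a satisfying assignment over {p, s, w}.
Try p=F, s=F, w=F: the formula evaluates to T.
A satisfying assignment exists.

Satisfiable.


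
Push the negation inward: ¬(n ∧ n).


De Morgan: the negation of a conjunction is the disjunction of the negations.
Distribute ¬ across ∧, flipping it to ∨, and negate each literal.

(¬n) ∨ (¬n)


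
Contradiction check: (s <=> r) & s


Truth table over {r, s}:
r | s | φ
---------
False | False | False
True | False | False
False | True | False
True | True | True
Satisfying assignment at row 4: r=True, s=True gives True.

No, it is not a contradiction.


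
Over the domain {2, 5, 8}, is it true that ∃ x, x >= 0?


Evaluate the predicate on each element: 2:T, 5:T, 8:T.
Witness x = 2 satisfies the predicate.

T


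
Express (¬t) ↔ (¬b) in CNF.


Step 1: Rewrite (¬t) ↔ (¬b) as ((¬t) → (¬b)) ∧ ((¬b) → (¬t)).
Step 2: Rewrite each implication as a disjunction.
Step 3: Eliminate any double negations (¬¬X = X).

(t ∨ (¬b)) ∧ (b ∨ (¬t))


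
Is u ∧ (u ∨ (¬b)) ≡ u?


Compare truth tables:
b | u | φ | ψ
-------------
F | F | F | F
T | F | F | F
F | T | T | T
T | T | T | T
The columns φ and ψ agree on every row.

Yes, they are logically equivalent.


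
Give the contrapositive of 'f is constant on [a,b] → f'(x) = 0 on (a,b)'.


The contrapositive of (P → Q) is (¬Q → ¬P); it is logically equivalent to the original.
Here P = 'f is constant on [a,b]' and Q = 'f'(x) = 0 on (a,b)'.

If not (f'(x) = 0 on (a,b)), then not (f is constant on [a,b]).


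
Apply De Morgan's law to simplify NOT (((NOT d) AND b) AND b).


De Morgan: the negation of a conjunction is the disjunction of the negations.
Distribute NOT across AND, flipping it to OR, and negate each literal.

(d OR (NOT b)) OR (NOT b)


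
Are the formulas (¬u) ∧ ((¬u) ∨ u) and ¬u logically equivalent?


Compare truth tables:
u | φ | ψ
---------
F | T | T
T | F | F
The columns φ and ψ agree on every row.

Yes, they are logically equivalent.


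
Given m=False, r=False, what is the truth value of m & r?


Conjunction is true only when both operands are true.
Substitute: m=False, r=False.
False & False evaluates to False.

False


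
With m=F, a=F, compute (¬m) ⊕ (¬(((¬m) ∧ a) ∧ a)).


Substitute m=F, a=F:
¬m = T
¬m = T
(¬m) ∧ a = T ∧ F = F
((¬m) ∧ a) ∧ a = F ∧ F = F
¬(((¬m) ∧ a) ∧ a) = T
(¬m) ⊕ (¬(((¬m) ∧ a) ∧ a)) = T ⊕ T = F

F


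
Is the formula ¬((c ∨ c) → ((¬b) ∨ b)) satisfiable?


Check all 4 assignments over {b, c}:
b | c | φ
---------
F | F | F
T | F | F
F | T | F
T | T | F
No assignment makes the formula true.

Unsatisfiable.


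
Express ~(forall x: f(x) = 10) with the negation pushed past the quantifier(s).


¬(forall x: φ) = exists x: ¬φ, and ¬(exists x: φ) = forall x: ¬φ.
Apply to the universal statement.

exists x: ~(f(x) = 10)


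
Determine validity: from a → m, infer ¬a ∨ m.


This matches the form of material implication: the conclusion follows in every model of the premises.

Valid.


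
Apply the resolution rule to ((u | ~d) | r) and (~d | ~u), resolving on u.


The clauses contain complementary literals u and ~u.
Resolution eliminates this pair and disjoins the remaining literals (merging duplicates).

(r | ~d)


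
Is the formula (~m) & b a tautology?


Build the truth table over {b, m}:
b | m | φ
---------
False | False | False
True | False | True
False | True | False
True | True | False
Counterexample at row 1: with b=False, m=False, the formula is False.

No, it is not a tautology.


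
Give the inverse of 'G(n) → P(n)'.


The inverse of (P → Q) is (¬P → ¬Q). It is equivalent to the converse, not to the original.
Here P = 'G(n)' and Q = 'P(n)'.

If not (G(n)), then not (P(n)).


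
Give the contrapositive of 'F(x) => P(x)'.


The contrapositive of (P → Q) is (¬Q → ¬P); it is logically equivalent to the original.
Here P = 'F(x)' and Q = 'P(x)'.

If not (P(x)), then not (F(x)).


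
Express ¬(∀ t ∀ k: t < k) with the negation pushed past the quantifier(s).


Negation flips each quantifier (∀↔∃) and negates the inner predicate.
¬(∀ t ∀ k: φ) = ∃ t ∃ k: ¬φ.

∃ t ∃ k: ¬(t < k)


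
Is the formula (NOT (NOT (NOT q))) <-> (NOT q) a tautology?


Build the truth table over {q}:
q | φ
-----
F | T
T | T
Every row evaluates to true.

Yes, it is a tautology.


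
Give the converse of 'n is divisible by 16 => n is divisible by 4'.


The converse of (P → Q) is (Q → P). It is not in general equivalent to the original.
Here P = 'n is divisible by 16' and Q = 'n is divisible by 4'.

If n is divisible by 4, then n is divisible by 16.


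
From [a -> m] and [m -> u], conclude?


Hypothetical syllogism: from (P → Q) and (Q → R), infer (P → R).
Chain the two implications through the shared middle term 'm'.

a -> u


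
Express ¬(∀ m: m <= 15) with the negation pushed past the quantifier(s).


¬(∀ x: φ) = ∃ x: ¬φ, and ¬(∃ x: φ) = ∀ x: ¬φ.
Apply to the universal statement.

∃ m: ¬(m <= 15)


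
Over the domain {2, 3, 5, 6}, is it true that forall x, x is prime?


Evaluate the predicate on each element: 2:True, 3:True, 5:True, 6:False.
Counterexample x = 6 fails the predicate.

False


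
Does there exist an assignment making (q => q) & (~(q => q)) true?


Check all 2 assignments over {q}:
q | φ
-----
False | False
True | False
No assignment makes the formula true.

Unsatisfiable.


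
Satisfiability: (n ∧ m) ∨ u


Search for a satisfying assignment over {m, n, u}.
Try m=T, n=T, u=F: the formula evaluates to T.
A satisfying assignment exists.

Satisfiable.


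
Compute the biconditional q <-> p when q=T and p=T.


Biconditional is true when both operands have the same truth value.
Substitute: q=T, p=T.
T <-> T evaluates to T.

T


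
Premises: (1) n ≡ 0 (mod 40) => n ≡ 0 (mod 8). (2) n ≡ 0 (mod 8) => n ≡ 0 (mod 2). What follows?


Hypothetical syllogism: from (P → Q) and (Q → R), infer (P → R).
Chain the two implications through the shared middle term 'n ≡ 0 (mod 8)'.

n ≡ 0 (mod 40) => n ≡ 0 (mod 2)


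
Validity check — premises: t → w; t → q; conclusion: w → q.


This is (no valid rule). There exist truth assignments where the premises are all true but the conclusion is false.

Invalid.


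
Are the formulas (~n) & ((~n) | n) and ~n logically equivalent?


Compare truth tables:
n | φ | ψ
---------
False | True | True
True | False | False
The columns φ and ψ agree on every row.

Yes, they are logically equivalent.


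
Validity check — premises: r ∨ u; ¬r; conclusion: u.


This matches the form of disjunctive syllogism: the conclusion follows in every model of the premises.

Valid.


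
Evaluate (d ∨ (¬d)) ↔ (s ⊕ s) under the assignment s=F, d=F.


Substitute s=F, d=F:
¬d = T
d ∨ (¬d) = F ∨ T = T
s ⊕ s = F ⊕ F = F
(d ∨ (¬d)) ↔ (s ⊕ s) = T ↔ F = F

F


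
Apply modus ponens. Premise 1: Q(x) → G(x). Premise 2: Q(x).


Modus ponens: from (P → Q) and P, infer Q.
P = 'Q(x)' is asserted, and P → Q holds, so Q follows.

G(x).


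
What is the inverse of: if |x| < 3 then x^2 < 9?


The inverse of (P → Q) is (¬P → ¬Q). It is equivalent to the converse, not to the original.
Here P = '|x| < 3' and Q = 'x^2 < 9'.

If not (|x| < 3), then not (x^2 < 9).


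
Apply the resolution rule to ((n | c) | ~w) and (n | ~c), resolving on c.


The clauses contain complementary literals c and ~c.
Resolution eliminates this pair and disjoins the remaining literals (merging duplicates).

(n | ~w)


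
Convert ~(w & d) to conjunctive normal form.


Step 1: Apply De Morgan: ¬(w ∧ d) = ¬w ∨ ¬d.

(~w) | (~d)


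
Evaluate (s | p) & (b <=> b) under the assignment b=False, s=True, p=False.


Substitute b=False, s=True, p=False:
s | p = True | False = True
b <=> b = False <=> False = True
(s | p) & (b <=> b) = True & True = True

True


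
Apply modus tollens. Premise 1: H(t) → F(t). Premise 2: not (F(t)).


Modus tollens: from (P → Q) and ¬Q, infer ¬P.
Q = 'F(t)' is denied; since P → Q, P must also fail.

Not (H(t)).


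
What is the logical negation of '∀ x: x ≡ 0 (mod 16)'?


¬(∀ x: φ) = ∃ x: ¬φ, and ¬(∃ x: φ) = ∀ x: ¬φ.
Apply to the universal statement.

∃ x: ¬(x ≡ 0 (mod 16))


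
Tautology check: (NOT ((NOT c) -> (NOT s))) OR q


Build the truth table over {c, q, s}:
c | q | s | φ
-------------
F | F | F | F
T | F | F | F
F | T | F | T
T | T | F | T
F | F | T | T
T | F | T | F
F | T | T | T
T | T | T | T
Counterexample at row 1: with c=F, q=F, s=F, the formula is F.

No, it is not a tautology.
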